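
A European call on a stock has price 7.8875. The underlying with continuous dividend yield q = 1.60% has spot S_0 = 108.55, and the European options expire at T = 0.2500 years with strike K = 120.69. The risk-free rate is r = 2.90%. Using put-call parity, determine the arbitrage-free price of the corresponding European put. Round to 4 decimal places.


Put-call parity: C - P = S_0 * exp(-qT) - K * exp(-rT).
S_0 * exp(-qT) = 108.5500 * 0.99600799 = 108.11666724
K * exp(-rT) = 120.6900 * 0.99277622 = 119.81816173
P = C - S*exp(-qT) + K*exp(-rT)
P = 7.8875 - 108.11666724 + 119.81816173 = 19.5890

Answer: Put price = 19.5890


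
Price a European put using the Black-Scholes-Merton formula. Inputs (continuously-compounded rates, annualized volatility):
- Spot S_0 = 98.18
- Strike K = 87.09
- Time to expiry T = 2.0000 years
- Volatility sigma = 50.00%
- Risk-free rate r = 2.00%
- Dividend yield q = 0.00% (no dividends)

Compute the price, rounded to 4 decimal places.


d1 = (ln(S/K) + (r - q + 0.5*sigma^2) * T) / (sigma * sqrt(T)) = 0.57963022
d2 = d1 - sigma * sqrt(T) = -0.12747656
exp(-rT) = 0.96078944; exp(-qT) = 1.00000000
P = K * exp(-rT) * N(-d2) - S_0 * exp(-qT) * N(-d1)
N(-d1) = 0.28108200; N(-d2) = 0.55071839
P = 87.0900 * 0.96078944 * 0.55071839 - 98.1800 * 1.00000000 * 0.28108200 = 18.4848

Answer: Price = 18.4848


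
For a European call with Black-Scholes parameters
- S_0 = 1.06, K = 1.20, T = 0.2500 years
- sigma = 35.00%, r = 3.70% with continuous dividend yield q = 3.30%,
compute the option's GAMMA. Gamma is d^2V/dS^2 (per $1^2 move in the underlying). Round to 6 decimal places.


d1 = -0.6156579924; d2 = -0.7906579924
phi(d1) = 0.3300682212; exp(-qT) = 0.9917839379; exp(-rT) = 0.9907926496
Gamma = exp(-qT) * phi(d1) / (S * sigma * sqrt(T)) = 0.9917839379 * 0.3300682212 / (1.0600 * 0.3500 * 0.5000000000) = 1.764724

Answer: Gamma = 1.764724


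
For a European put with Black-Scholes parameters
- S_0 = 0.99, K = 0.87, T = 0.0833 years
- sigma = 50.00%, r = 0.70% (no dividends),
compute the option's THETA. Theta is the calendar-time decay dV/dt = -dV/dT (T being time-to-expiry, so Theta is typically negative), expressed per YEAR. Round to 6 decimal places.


Answer: Theta = -0.212153

Derivation:
d1 = 0.9715792221; d2 = 0.8272705253
phi(d1) = 0.2488458562; exp(-qT) = 1.0000000000; exp(-rT) = 0.9994170700
Theta = -S*exp(-qT)*phi(d1)*sigma/(2*sqrt(T)) + r*K*exp(-rT)*N(-d2) - q*S*exp(-qT)*N(-d1)
N(-d1) = 0.1656299617; N(-d2) = 0.2040418730; sqrt(T) = 0.2886173938
Term 1 = -0.9900 * 1.0000000000 * 0.2488458562 * 0.5000 / (2 * 0.2886173938) = -0.2133944479
Term 2 = 0.0070 * 0.8700 * 0.9994170700 * 0.2040418730 = 0.0012418906
Term 3 = 0 (no dividend yield, q = 0)
Theta = -0.2133944479 + (0.0012418906) + (0.0000000000) = -0.212153


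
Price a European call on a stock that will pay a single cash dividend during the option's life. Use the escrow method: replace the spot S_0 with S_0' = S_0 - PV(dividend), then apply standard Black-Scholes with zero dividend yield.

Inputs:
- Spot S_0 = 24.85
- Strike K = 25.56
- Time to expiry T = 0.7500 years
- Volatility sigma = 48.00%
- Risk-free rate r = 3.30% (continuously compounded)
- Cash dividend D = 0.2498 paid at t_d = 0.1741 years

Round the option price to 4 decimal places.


Answer: Price = 3.9135

Derivation:
PV(D) = D * exp(-r * t_d) = 0.2498 * 0.99427117 = 0.24836894
S_0' = S_0 - PV(D) = 24.8500 - 0.24836894 = 24.60163106
d1 = (ln(S_0'/K) + (r + sigma^2/2)*T) / (sigma*sqrt(T)) = 0.17545221
d2 = d1 - sigma*sqrt(T) = -0.24023998
exp(-rT) = 0.97555377
N(d1) = 0.56963784; N(d2) = 0.40507211
C = S_0' * N(d1) - K * exp(-rT) * N(d2) = 24.60163106 * 0.56963784 - 25.5600 * 0.97555377 * 0.40507211 = 3.9135


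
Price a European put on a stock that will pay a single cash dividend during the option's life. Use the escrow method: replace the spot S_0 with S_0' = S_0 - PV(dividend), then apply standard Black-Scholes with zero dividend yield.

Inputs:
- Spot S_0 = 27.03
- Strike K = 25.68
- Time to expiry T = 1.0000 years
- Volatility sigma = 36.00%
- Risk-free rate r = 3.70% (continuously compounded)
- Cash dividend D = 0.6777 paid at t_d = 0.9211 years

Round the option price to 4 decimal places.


PV(D) = D * exp(-r * t_d) = 0.6777 * 0.96649351 = 0.65499265
S_0' = S_0 - PV(D) = 27.0300 - 0.65499265 = 26.37500735
d1 = (ln(S_0'/K) + (r + sigma^2/2)*T) / (sigma*sqrt(T)) = 0.35695664
d2 = d1 - sigma*sqrt(T) = -0.00304336
exp(-rT) = 0.96367614
N(-d1) = 0.36056213; N(-d2) = 0.50121412
P = K * exp(-rT) * N(-d2) - S_0' * N(-d1) = 25.6800 * 0.96367614 * 0.50121412 - 26.37500735 * 0.36056213 = 2.8938

Answer: Price = 2.8938


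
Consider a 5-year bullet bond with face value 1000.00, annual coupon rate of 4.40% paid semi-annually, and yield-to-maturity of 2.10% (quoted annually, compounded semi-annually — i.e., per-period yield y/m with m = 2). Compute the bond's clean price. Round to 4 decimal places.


Answer: Price = 1108.6284

Derivation:
Coupon per period c = face * coupon_rate / m = 22.000000
Periods per year m = 2; per-period yield y/m = 0.010500
Number of cashflows N = 10
Cashflows (t years, CF_t, discount factor 1/(1+y/m)^(m*t), PV):
  t = 0.5000: CF_t = 22.000000, DF = 0.989609, PV = 21.771400
  t = 1.0000: CF_t = 22.000000, DF = 0.979326, PV = 21.545176
  t = 1.5000: CF_t = 22.000000, DF = 0.969150, PV = 21.321302
  t = 2.0000: CF_t = 22.000000, DF = 0.959080, PV = 21.099755
  t = 2.5000: CF_t = 22.000000, DF = 0.949114, PV = 20.880509
  t = 3.0000: CF_t = 22.000000, DF = 0.939252, PV = 20.663542
  t = 3.5000: CF_t = 22.000000, DF = 0.929492, PV = 20.448830
  t = 4.0000: CF_t = 22.000000, DF = 0.919834, PV = 20.236348
  t = 4.5000: CF_t = 22.000000, DF = 0.910276, PV = 20.026074
  t = 5.0000: CF_t = 1022.000000, DF = 0.900818, PV = 920.635500
Price P = sum_t PV_t = 1108.628437


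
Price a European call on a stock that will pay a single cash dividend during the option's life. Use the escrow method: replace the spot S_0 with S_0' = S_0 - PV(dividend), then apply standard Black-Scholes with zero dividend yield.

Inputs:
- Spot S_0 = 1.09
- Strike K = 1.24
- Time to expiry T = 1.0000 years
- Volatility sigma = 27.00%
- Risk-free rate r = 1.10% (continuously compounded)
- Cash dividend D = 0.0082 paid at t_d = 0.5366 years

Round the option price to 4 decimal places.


PV(D) = D * exp(-r * t_d) = 0.0082 * 0.99411479 = 0.00815174
S_0' = S_0 - PV(D) = 1.0900 - 0.00815174 = 1.08184826
d1 = (ln(S_0'/K) + (r + sigma^2/2)*T) / (sigma*sqrt(T)) = -0.32959426
d2 = d1 - sigma*sqrt(T) = -0.59959426
exp(-rT) = 0.98906028
N(d1) = 0.37085328; N(d2) = 0.27438834
C = S_0' * N(d1) - K * exp(-rT) * N(d2) = 1.08184826 * 0.37085328 - 1.2400 * 0.98906028 * 0.27438834 = 0.0647

Answer: Price = 0.0647


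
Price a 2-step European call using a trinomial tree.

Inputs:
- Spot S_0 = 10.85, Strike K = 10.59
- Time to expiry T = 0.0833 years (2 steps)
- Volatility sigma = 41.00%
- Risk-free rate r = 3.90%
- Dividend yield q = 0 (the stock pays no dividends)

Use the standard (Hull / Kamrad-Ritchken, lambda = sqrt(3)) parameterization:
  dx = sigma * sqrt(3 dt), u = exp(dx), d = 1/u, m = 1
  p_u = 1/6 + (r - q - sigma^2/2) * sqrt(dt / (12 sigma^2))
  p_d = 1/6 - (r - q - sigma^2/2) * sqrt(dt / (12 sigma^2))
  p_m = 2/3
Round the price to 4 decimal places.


dt = T/N = 0.041650; dx = sigma*sqrt(3*dt) = 0.144928
u = exp(dx) = 1.155956; d = 1/u = 0.865085
p_u = 0.160193, p_m = 0.666667, p_d = 0.173140
Discount per step: exp(-r*dt) = 0.998377
Stock lattice S(k, j) with j the centered position index:
  k=0: S(0,+0) = 10.8500
  k=1: S(1,-1) = 9.3862; S(1,+0) = 10.8500; S(1,+1) = 12.5421
  k=2: S(2,-2) = 8.1198; S(2,-1) = 9.3862; S(2,+0) = 10.8500; S(2,+1) = 12.5421; S(2,+2) = 14.4981
Terminal payoffs V(N, j) = max(S_T - K, 0):
  V(2,-2) = 0.000000; V(2,-1) = 0.000000; V(2,+0) = 0.260000; V(2,+1) = 1.952125; V(2,+2) = 3.908147
Backward induction: V(k, j) = exp(-r*dt) * [p_u * V(k+1, j+1) + p_m * V(k+1, j) + p_d * V(k+1, j-1)]
  V(1,-1) = exp(-r*dt) * [p_u*0.260000 + p_m*0.000000 + p_d*0.000000] = 0.041583
  V(1,+0) = exp(-r*dt) * [p_u*1.952125 + p_m*0.260000 + p_d*0.000000] = 0.485262
  V(1,+1) = exp(-r*dt) * [p_u*3.908147 + p_m*1.952125 + p_d*0.260000] = 1.969291
  V(0,+0) = exp(-r*dt) * [p_u*1.969291 + p_m*0.485262 + p_d*0.041583] = 0.645126

Answer: Price = V(0,0) = 0.6451


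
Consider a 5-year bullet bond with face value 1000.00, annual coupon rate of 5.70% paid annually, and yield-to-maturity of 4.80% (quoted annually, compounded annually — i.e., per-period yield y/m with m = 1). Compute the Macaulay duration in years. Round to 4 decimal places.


Coupon per period c = face * coupon_rate / m = 57.000000
Periods per year m = 1; per-period yield y/m = 0.048000
Number of cashflows N = 5
Cashflows (t years, CF_t, discount factor 1/(1+y/m)^(m*t), PV):
  t = 1.0000: CF_t = 57.000000, DF = 0.954198, PV = 54.389313
  t = 2.0000: CF_t = 57.000000, DF = 0.910495, PV = 51.898199
  t = 3.0000: CF_t = 57.000000, DF = 0.868793, PV = 49.521183
  t = 4.0000: CF_t = 57.000000, DF = 0.829001, PV = 47.253037
  t = 5.0000: CF_t = 1057.000000, DF = 0.791031, PV = 836.119927
Price P = sum_t PV_t = 1039.181659
Macaulay numerator sum_t t * PV_t:
  t * PV_t at t = 1.0000: 54.389313
  t * PV_t at t = 2.0000: 103.796399
  t * PV_t at t = 3.0000: 148.563548
  t * PV_t at t = 4.0000: 189.012147
  t * PV_t at t = 5.0000: 4180.599636
Macaulay duration D = (sum_t t * PV_t) / P = 4676.361043 / 1039.181659 = 4.500042

Answer: Macaulay duration = 4.5000 years


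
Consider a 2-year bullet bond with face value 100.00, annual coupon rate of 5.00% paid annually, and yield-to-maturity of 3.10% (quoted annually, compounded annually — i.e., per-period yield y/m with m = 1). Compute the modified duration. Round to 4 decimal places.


Answer: Modified duration = 1.8945

Derivation:
Coupon per period c = face * coupon_rate / m = 5.000000
Periods per year m = 1; per-period yield y/m = 0.031000
Number of cashflows N = 2
Cashflows (t years, CF_t, discount factor 1/(1+y/m)^(m*t), PV):
  t = 1.0000: CF_t = 5.000000, DF = 0.969932, PV = 4.849661
  t = 2.0000: CF_t = 105.000000, DF = 0.940768, PV = 98.780670
Price P = sum_t PV_t = 103.630331
First compute Macaulay numerator sum_t t * PV_t:
  t * PV_t at t = 1.0000: 4.849661
  t * PV_t at t = 2.0000: 197.561340
Macaulay duration D = 202.411001 / 103.630331 = 1.953202
Modified duration = D / (1 + y/m) = 1.953202 / (1 + 0.031000) = 1.894474


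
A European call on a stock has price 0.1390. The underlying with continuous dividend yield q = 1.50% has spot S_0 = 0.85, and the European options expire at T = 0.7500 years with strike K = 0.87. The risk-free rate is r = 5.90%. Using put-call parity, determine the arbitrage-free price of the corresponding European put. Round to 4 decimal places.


Answer: Put price = 0.1309

Derivation:
Put-call parity: C - P = S_0 * exp(-qT) - K * exp(-rT).
S_0 * exp(-qT) = 0.8500 * 0.98881304 = 0.84049109
K * exp(-rT) = 0.8700 * 0.95671475 = 0.83234183
P = C - S*exp(-qT) + K*exp(-rT)
P = 0.1390 - 0.84049109 + 0.83234183 = 0.1309


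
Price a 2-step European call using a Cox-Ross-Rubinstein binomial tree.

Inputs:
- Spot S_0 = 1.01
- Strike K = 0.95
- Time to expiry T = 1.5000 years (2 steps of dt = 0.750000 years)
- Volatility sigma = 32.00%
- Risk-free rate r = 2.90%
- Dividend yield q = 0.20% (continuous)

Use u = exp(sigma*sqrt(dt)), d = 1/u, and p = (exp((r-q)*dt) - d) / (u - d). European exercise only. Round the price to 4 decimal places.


Answer: Price = V(0,0) = 0.1978

Derivation:
dt = T/N = 0.750000
u = exp(sigma*sqrt(dt)) = 1.319335; d = 1/u = 0.757957
p = (exp((r-q)*dt) - d) / (u - d) = 0.467598
Discount per step: exp(-r*dt) = 0.978485
Stock lattice S(k, i) with i counting down-moves:
  k=0: S(0,0) = 1.0100
  k=1: S(1,0) = 1.3325; S(1,1) = 0.7655
  k=2: S(2,0) = 1.7581; S(2,1) = 1.0100; S(2,2) = 0.5802
Terminal payoffs V(N, i) = max(S_T - K, 0):
  V(2,0) = 0.808052; V(2,1) = 0.060000; V(2,2) = 0.000000
Backward induction: V(k, i) = exp(-r*dt) * [p * V(k+1, i) + (1-p) * V(k+1, i+1)].
  V(1,0) = exp(-r*dt) * [p*0.808052 + (1-p)*0.060000] = 0.400971
  V(1,1) = exp(-r*dt) * [p*0.060000 + (1-p)*0.000000] = 0.027452
  V(0,0) = exp(-r*dt) * [p*0.400971 + (1-p)*0.027452] = 0.197760


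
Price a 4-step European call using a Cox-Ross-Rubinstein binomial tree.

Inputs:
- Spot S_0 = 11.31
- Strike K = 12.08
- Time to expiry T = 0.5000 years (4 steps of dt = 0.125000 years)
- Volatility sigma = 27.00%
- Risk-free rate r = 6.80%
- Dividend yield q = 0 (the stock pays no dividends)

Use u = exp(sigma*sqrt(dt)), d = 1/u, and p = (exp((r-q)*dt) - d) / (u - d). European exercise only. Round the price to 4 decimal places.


dt = T/N = 0.125000
u = exp(sigma*sqrt(dt)) = 1.100164; d = 1/u = 0.908955
p = (exp((r-q)*dt) - d) / (u - d) = 0.520797
Discount per step: exp(-r*dt) = 0.991536
Stock lattice S(k, i) with i counting down-moves:
  k=0: S(0,0) = 11.3100
  k=1: S(1,0) = 12.4429; S(1,1) = 10.2803
  k=2: S(2,0) = 13.6892; S(2,1) = 11.3100; S(2,2) = 9.3443
  k=3: S(3,0) = 15.0604; S(3,1) = 12.4429; S(3,2) = 10.2803; S(3,3) = 8.4936
  k=4: S(4,0) = 16.5689; S(4,1) = 13.6892; S(4,2) = 11.3100; S(4,3) = 9.3443; S(4,4) = 7.7203
Terminal payoffs V(N, i) = max(S_T - K, 0):
  V(4,0) = 4.488859; V(4,1) = 1.609185; V(4,2) = 0.000000; V(4,3) = 0.000000; V(4,4) = 0.000000
Backward induction: V(k, i) = exp(-r*dt) * [p * V(k+1, i) + (1-p) * V(k+1, i+1)].
  V(3,0) = exp(-r*dt) * [p*4.488859 + (1-p)*1.609185] = 3.082596
  V(3,1) = exp(-r*dt) * [p*1.609185 + (1-p)*0.000000] = 0.830965
  V(3,2) = exp(-r*dt) * [p*0.000000 + (1-p)*0.000000] = 0.000000
  V(3,3) = exp(-r*dt) * [p*0.000000 + (1-p)*0.000000] = 0.000000
  V(2,0) = exp(-r*dt) * [p*3.082596 + (1-p)*0.830965] = 1.986649
  V(2,1) = exp(-r*dt) * [p*0.830965 + (1-p)*0.000000] = 0.429101
  V(2,2) = exp(-r*dt) * [p*0.000000 + (1-p)*0.000000] = 0.000000
  V(1,0) = exp(-r*dt) * [p*1.986649 + (1-p)*0.429101] = 1.229769
  V(1,1) = exp(-r*dt) * [p*0.429101 + (1-p)*0.000000] = 0.221583
  V(0,0) = exp(-r*dt) * [p*1.229769 + (1-p)*0.221583] = 0.740323

Answer: Price = V(0,0) = 0.7403


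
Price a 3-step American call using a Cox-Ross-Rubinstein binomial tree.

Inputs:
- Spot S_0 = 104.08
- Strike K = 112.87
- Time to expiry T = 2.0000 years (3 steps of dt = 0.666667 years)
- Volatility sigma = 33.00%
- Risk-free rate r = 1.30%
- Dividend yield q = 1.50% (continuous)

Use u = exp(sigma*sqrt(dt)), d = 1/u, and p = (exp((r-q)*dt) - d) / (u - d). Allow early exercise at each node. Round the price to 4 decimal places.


dt = T/N = 0.666667
u = exp(sigma*sqrt(dt)) = 1.309236; d = 1/u = 0.763804
p = (exp((r-q)*dt) - d) / (u - d) = 0.430601
Discount per step: exp(-r*dt) = 0.991371
Stock lattice S(k, i) with i counting down-moves:
  k=0: S(0,0) = 104.0800
  k=1: S(1,0) = 136.2653; S(1,1) = 79.4967
  k=2: S(2,0) = 178.4035; S(2,1) = 104.0800; S(2,2) = 60.7199
  k=3: S(3,0) = 233.5722; S(3,1) = 136.2653; S(3,2) = 79.4967; S(3,3) = 46.3781
Terminal payoffs V(N, i) = max(S_T - K, 0):
  V(3,0) = 120.702250; V(3,1) = 23.395298; V(3,2) = 0.000000; V(3,3) = 0.000000
Backward induction: V(k, i) = exp(-r*dt) * [p * V(k+1, i) + (1-p) * V(k+1, i+1)]; then take max(V_cont, immediate exercise) for American.
  V(2,0) = exp(-r*dt) * [p*120.702250 + (1-p)*23.395298] = 64.732289; exercise = 65.533453; V(2,0) = max -> 65.533453
  V(2,1) = exp(-r*dt) * [p*23.395298 + (1-p)*0.000000] = 9.987101; exercise = 0.000000; V(2,1) = max -> 9.987101
  V(2,2) = exp(-r*dt) * [p*0.000000 + (1-p)*0.000000] = 0.000000; exercise = 0.000000; V(2,2) = max -> 0.000000
  V(1,0) = exp(-r*dt) * [p*65.533453 + (1-p)*9.987101] = 33.612823; exercise = 23.395298; V(1,0) = max -> 33.612823
  V(1,1) = exp(-r*dt) * [p*9.987101 + (1-p)*0.000000] = 4.263343; exercise = 0.000000; V(1,1) = max -> 4.263343
  V(0,0) = exp(-r*dt) * [p*33.612823 + (1-p)*4.263343] = 16.755405; exercise = 0.000000; V(0,0) = max -> 16.755405

Answer: Price = V(0,0) = 16.7554


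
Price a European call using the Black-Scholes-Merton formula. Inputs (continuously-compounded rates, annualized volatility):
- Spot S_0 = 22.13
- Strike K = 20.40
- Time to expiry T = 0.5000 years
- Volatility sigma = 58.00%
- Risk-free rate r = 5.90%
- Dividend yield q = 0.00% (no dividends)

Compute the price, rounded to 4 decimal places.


d1 = (ln(S/K) + (r - q + 0.5*sigma^2) * T) / (sigma * sqrt(T)) = 0.47546653
d2 = d1 - sigma * sqrt(T) = 0.06534460
exp(-rT) = 0.97093088; exp(-qT) = 1.00000000
C = S_0 * exp(-qT) * N(d1) - K * exp(-rT) * N(d2)
N(d1) = 0.68277276; N(d2) = 0.52605018
C = 22.1300 * 1.00000000 * 0.68277276 - 20.4000 * 0.97093088 * 0.52605018 = 4.6903

Answer: Price = 4.6903


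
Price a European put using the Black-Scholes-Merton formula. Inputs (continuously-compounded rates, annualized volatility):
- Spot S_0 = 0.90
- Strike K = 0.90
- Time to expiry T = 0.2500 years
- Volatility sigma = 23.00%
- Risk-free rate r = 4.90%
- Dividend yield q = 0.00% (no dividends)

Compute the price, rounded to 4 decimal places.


Answer: Price = 0.0358

Derivation:
d1 = (ln(S/K) + (r - q + 0.5*sigma^2) * T) / (sigma * sqrt(T)) = 0.16402174
d2 = d1 - sigma * sqrt(T) = 0.04902174
exp(-rT) = 0.98782473; exp(-qT) = 1.00000000
P = K * exp(-rT) * N(-d2) - S_0 * exp(-qT) * N(-d1)
N(-d1) = 0.43485702; N(-d2) = 0.48045099
P = 0.9000 * 0.98782473 * 0.48045099 - 0.9000 * 1.00000000 * 0.43485702 = 0.0358


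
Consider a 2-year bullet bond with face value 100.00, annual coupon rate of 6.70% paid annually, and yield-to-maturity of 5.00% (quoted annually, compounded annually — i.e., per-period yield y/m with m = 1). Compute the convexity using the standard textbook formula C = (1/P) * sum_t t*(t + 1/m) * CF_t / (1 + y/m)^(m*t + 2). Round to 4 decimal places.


Answer: Convexity = 5.2178

Derivation:
Coupon per period c = face * coupon_rate / m = 6.700000
Periods per year m = 1; per-period yield y/m = 0.050000
Number of cashflows N = 2
Cashflows (t years, CF_t, discount factor 1/(1+y/m)^(m*t), PV):
  t = 1.0000: CF_t = 6.700000, DF = 0.952381, PV = 6.380952
  t = 2.0000: CF_t = 106.700000, DF = 0.907029, PV = 96.780045
Price P = sum_t PV_t = 103.160998
Convexity numerator sum_t t*(t + 1/m) * CF_t / (1+y/m)^(m*t + 2):
  t = 1.0000: term = 11.575424
  t = 2.0000: term = 526.694124
Convexity = (1/P) * sum = 538.269548 / 103.160998 = 5.217762


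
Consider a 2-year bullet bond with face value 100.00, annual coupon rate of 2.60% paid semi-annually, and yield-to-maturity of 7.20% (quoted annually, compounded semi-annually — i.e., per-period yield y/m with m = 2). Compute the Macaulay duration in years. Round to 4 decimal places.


Coupon per period c = face * coupon_rate / m = 1.300000
Periods per year m = 2; per-period yield y/m = 0.036000
Number of cashflows N = 4
Cashflows (t years, CF_t, discount factor 1/(1+y/m)^(m*t), PV):
  t = 0.5000: CF_t = 1.300000, DF = 0.965251, PV = 1.254826
  t = 1.0000: CF_t = 1.300000, DF = 0.931709, PV = 1.211222
  t = 1.5000: CF_t = 1.300000, DF = 0.899333, PV = 1.169133
  t = 2.0000: CF_t = 101.300000, DF = 0.868082, PV = 87.936753
Price P = sum_t PV_t = 91.571935
Macaulay numerator sum_t t * PV_t:
  t * PV_t at t = 0.5000: 0.627413
  t * PV_t at t = 1.0000: 1.211222
  t * PV_t at t = 1.5000: 1.753700
  t * PV_t at t = 2.0000: 175.873505
Macaulay duration D = (sum_t t * PV_t) / P = 179.465841 / 91.571935 = 1.959835

Answer: Macaulay duration = 1.9598 years


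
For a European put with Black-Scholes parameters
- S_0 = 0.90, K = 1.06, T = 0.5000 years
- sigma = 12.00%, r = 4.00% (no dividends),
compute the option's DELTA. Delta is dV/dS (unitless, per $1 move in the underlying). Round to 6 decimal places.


Answer: Delta = -0.950555

Derivation:
d1 = -1.6502625854; d2 = -1.7351153991
phi(d1) = 0.1022206227; exp(-qT) = 1.0000000000; exp(-rT) = 0.9801986733
N(-d1) = 0.9505553794
Delta = -exp(-qT) * N(-d1) = -1.0000000000 * 0.9505553794 = -0.950555


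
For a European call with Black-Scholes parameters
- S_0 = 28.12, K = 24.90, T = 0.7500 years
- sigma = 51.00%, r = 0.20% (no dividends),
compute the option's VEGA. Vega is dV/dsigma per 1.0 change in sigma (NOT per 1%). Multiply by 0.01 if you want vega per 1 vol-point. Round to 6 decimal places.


Answer: Vega = 8.575520

Derivation:
d1 = 0.4995795203; d2 = 0.0579065644
phi(d1) = 0.3521393216; exp(-qT) = 1.0000000000; exp(-rT) = 0.9985011244
Vega = S * exp(-qT) * phi(d1) * sqrt(T) = 28.1200 * 1.0000000000 * 0.3521393216 * 0.8660254038 = 8.575520


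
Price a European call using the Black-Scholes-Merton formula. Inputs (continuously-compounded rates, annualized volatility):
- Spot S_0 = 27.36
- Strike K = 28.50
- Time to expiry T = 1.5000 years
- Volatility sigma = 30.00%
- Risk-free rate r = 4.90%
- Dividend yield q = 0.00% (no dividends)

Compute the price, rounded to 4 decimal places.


Answer: Price = 4.3790

Derivation:
d1 = (ln(S/K) + (r - q + 0.5*sigma^2) * T) / (sigma * sqrt(T)) = 0.27265000
d2 = d1 - sigma * sqrt(T) = -0.09477346
exp(-rT) = 0.92913615; exp(-qT) = 1.00000000
C = S_0 * exp(-qT) * N(d1) - K * exp(-rT) * N(d2)
N(d1) = 0.60743886; N(d2) = 0.46224738
C = 27.3600 * 1.00000000 * 0.60743886 - 28.5000 * 0.92913615 * 0.46224738 = 4.3790


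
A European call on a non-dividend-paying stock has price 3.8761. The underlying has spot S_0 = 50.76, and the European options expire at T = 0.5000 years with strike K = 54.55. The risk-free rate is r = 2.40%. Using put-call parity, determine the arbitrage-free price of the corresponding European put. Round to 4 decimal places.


Put-call parity: C - P = S_0 * exp(-qT) - K * exp(-rT).
S_0 * exp(-qT) = 50.7600 * 1.00000000 = 50.76000000
K * exp(-rT) = 54.5500 * 0.98807171 = 53.89931194
P = C - S*exp(-qT) + K*exp(-rT)
P = 3.8761 - 50.76000000 + 53.89931194 = 7.0154

Answer: Put price = 7.0154


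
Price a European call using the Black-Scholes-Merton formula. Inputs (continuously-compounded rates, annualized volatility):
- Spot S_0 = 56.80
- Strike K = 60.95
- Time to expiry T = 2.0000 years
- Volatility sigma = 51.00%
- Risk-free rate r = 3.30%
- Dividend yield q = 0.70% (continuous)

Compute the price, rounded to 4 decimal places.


d1 = (ln(S/K) + (r - q + 0.5*sigma^2) * T) / (sigma * sqrt(T)) = 0.33495020
d2 = d1 - sigma * sqrt(T) = -0.38629872
exp(-rT) = 0.93613086; exp(-qT) = 0.98609754
C = S_0 * exp(-qT) * N(d1) - K * exp(-rT) * N(d2)
N(d1) = 0.63116867; N(d2) = 0.34963773
C = 56.8000 * 0.98609754 * 0.63116867 - 60.9500 * 0.93613086 * 0.34963773 = 15.4026

Answer: Price = 15.4026


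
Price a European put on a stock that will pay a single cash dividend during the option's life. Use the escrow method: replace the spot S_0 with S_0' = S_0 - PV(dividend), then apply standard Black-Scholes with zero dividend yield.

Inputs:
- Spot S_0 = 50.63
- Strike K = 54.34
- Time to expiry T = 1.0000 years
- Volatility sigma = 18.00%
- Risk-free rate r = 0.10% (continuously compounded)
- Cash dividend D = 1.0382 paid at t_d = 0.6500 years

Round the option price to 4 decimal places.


PV(D) = D * exp(-r * t_d) = 1.0382 * 0.99935021 = 1.03752539
S_0' = S_0 - PV(D) = 50.6300 - 1.03752539 = 49.59247461
d1 = (ln(S_0'/K) + (r + sigma^2/2)*T) / (sigma*sqrt(T)) = -0.41234169
d2 = d1 - sigma*sqrt(T) = -0.59234169
exp(-rT) = 0.99900050
N(-d1) = 0.65995550; N(-d2) = 0.72318910
P = K * exp(-rT) * N(-d2) - S_0' * N(-d1) = 54.3400 * 0.99900050 * 0.72318910 - 49.59247461 * 0.65995550 = 6.5300

Answer: Price = 6.5300


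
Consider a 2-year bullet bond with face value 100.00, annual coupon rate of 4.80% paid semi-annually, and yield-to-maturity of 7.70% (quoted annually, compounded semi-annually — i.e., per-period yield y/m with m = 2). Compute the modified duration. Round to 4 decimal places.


Answer: Modified duration = 1.8571

Derivation:
Coupon per period c = face * coupon_rate / m = 2.400000
Periods per year m = 2; per-period yield y/m = 0.038500
Number of cashflows N = 4
Cashflows (t years, CF_t, discount factor 1/(1+y/m)^(m*t), PV):
  t = 0.5000: CF_t = 2.400000, DF = 0.962927, PV = 2.311026
  t = 1.0000: CF_t = 2.400000, DF = 0.927229, PV = 2.225350
  t = 1.5000: CF_t = 2.400000, DF = 0.892854, PV = 2.142850
  t = 2.0000: CF_t = 102.400000, DF = 0.859754, PV = 88.038767
Price P = sum_t PV_t = 94.717992
First compute Macaulay numerator sum_t t * PV_t:
  t * PV_t at t = 0.5000: 1.155513
  t * PV_t at t = 1.0000: 2.225350
  t * PV_t at t = 1.5000: 3.214275
  t * PV_t at t = 2.0000: 176.077535
Macaulay duration D = 182.672672 / 94.717992 = 1.928595
Modified duration = D / (1 + y/m) = 1.928595 / (1 + 0.038500) = 1.857097


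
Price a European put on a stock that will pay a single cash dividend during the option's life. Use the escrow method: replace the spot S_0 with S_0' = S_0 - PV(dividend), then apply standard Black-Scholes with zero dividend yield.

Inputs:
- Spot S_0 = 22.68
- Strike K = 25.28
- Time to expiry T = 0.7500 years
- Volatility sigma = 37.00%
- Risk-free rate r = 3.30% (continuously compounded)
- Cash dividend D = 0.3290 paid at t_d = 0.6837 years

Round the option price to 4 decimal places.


Answer: Price = 4.2821

Derivation:
PV(D) = D * exp(-r * t_d) = 0.3290 * 0.97769052 = 0.32166018
S_0' = S_0 - PV(D) = 22.6800 - 0.32166018 = 22.35833982
d1 = (ln(S_0'/K) + (r + sigma^2/2)*T) / (sigma*sqrt(T)) = -0.14582517
d2 = d1 - sigma*sqrt(T) = -0.46625457
exp(-rT) = 0.97555377
N(-d1) = 0.55797030; N(-d2) = 0.67948335
P = K * exp(-rT) * N(-d2) - S_0' * N(-d1) = 25.2800 * 0.97555377 * 0.67948335 - 22.35833982 * 0.55797030 = 4.2821


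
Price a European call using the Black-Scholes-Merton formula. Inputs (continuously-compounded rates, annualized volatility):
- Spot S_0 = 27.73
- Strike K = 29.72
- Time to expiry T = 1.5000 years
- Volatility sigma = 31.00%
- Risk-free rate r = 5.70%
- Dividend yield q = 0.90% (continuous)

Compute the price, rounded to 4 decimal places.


Answer: Price = 4.1505

Derivation:
d1 = (ln(S/K) + (r - q + 0.5*sigma^2) * T) / (sigma * sqrt(T)) = 0.19693276
d2 = d1 - sigma * sqrt(T) = -0.18273815
exp(-rT) = 0.91805314; exp(-qT) = 0.98659072
C = S_0 * exp(-qT) * N(d1) - K * exp(-rT) * N(d2)
N(d1) = 0.57805992; N(d2) = 0.42750174
C = 27.7300 * 0.98659072 * 0.57805992 - 29.7200 * 0.91805314 * 0.42750174 = 4.1505


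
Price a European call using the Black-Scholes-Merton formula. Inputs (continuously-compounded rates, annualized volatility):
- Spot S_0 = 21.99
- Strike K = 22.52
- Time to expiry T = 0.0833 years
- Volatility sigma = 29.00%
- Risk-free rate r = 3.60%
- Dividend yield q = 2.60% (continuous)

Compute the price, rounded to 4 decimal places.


Answer: Price = 0.5137

Derivation:
d1 = (ln(S/K) + (r - q + 0.5*sigma^2) * T) / (sigma * sqrt(T)) = -0.23274141
d2 = d1 - sigma * sqrt(T) = -0.31644046
exp(-rT) = 0.99700569; exp(-qT) = 0.99783654
C = S_0 * exp(-qT) * N(d1) - K * exp(-rT) * N(d2)
N(d1) = 0.40798111; N(d2) = 0.37583411
C = 21.9900 * 0.99783654 * 0.40798111 - 22.5200 * 0.99700569 * 0.37583411 = 0.5137


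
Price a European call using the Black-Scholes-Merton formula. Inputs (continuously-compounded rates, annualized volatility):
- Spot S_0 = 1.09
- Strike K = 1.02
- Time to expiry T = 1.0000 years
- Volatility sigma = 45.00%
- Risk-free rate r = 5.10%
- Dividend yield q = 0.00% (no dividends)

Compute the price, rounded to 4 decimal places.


Answer: Price = 0.2497

Derivation:
d1 = (ln(S/K) + (r - q + 0.5*sigma^2) * T) / (sigma * sqrt(T)) = 0.48583349
d2 = d1 - sigma * sqrt(T) = 0.03583349
exp(-rT) = 0.95027867; exp(-qT) = 1.00000000
C = S_0 * exp(-qT) * N(d1) - K * exp(-rT) * N(d2)
N(d1) = 0.68645739; N(d2) = 0.51429243
C = 1.0900 * 1.00000000 * 0.68645739 - 1.0200 * 0.95027867 * 0.51429243 = 0.2497


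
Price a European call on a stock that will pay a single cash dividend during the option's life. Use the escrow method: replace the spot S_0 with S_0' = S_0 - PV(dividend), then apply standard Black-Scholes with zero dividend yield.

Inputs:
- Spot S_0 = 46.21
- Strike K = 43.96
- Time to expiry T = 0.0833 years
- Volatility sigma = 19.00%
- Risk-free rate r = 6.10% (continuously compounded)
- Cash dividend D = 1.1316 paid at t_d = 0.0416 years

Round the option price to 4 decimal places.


Answer: Price = 1.7877

Derivation:
PV(D) = D * exp(-r * t_d) = 1.1316 * 0.99746562 = 1.12873209
S_0' = S_0 - PV(D) = 46.2100 - 1.12873209 = 45.08126791
d1 = (ln(S_0'/K) + (r + sigma^2/2)*T) / (sigma*sqrt(T)) = 0.57937840
d2 = d1 - sigma*sqrt(T) = 0.52454110
exp(-rT) = 0.99493159
N(d1) = 0.71883306; N(d2) = 0.70004888
C = S_0' * N(d1) - K * exp(-rT) * N(d2) = 45.08126791 * 0.71883306 - 43.9600 * 0.99493159 * 0.70004888 = 1.7877


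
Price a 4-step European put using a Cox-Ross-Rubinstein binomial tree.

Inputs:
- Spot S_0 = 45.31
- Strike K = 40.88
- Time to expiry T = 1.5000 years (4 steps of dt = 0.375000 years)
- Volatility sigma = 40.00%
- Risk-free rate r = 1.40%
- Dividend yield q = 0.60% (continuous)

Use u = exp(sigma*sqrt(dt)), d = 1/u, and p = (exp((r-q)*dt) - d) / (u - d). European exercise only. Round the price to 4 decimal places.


dt = T/N = 0.375000
u = exp(sigma*sqrt(dt)) = 1.277556; d = 1/u = 0.782744
p = (exp((r-q)*dt) - d) / (u - d) = 0.445139
Discount per step: exp(-r*dt) = 0.994764
Stock lattice S(k, i) with i counting down-moves:
  k=0: S(0,0) = 45.3100
  k=1: S(1,0) = 57.8861; S(1,1) = 35.4662
  k=2: S(2,0) = 73.9527; S(2,1) = 45.3100; S(2,2) = 27.7609
  k=3: S(3,0) = 94.4787; S(3,1) = 57.8861; S(3,2) = 35.4662; S(3,3) = 21.7297
  k=4: S(4,0) = 120.7019; S(4,1) = 73.9527; S(4,2) = 45.3100; S(4,3) = 27.7609; S(4,4) = 17.0088
Terminal payoffs V(N, i) = max(K - S_T, 0):
  V(4,0) = 0.000000; V(4,1) = 0.000000; V(4,2) = 0.000000; V(4,3) = 13.119065; V(4,4) = 23.871183
Backward induction: V(k, i) = exp(-r*dt) * [p * V(k+1, i) + (1-p) * V(k+1, i+1)].
  V(3,0) = exp(-r*dt) * [p*0.000000 + (1-p)*0.000000] = 0.000000
  V(3,1) = exp(-r*dt) * [p*0.000000 + (1-p)*0.000000] = 0.000000
  V(3,2) = exp(-r*dt) * [p*0.000000 + (1-p)*13.119065] = 7.241140
  V(3,3) = exp(-r*dt) * [p*13.119065 + (1-p)*23.871183] = 18.985061
  V(2,0) = exp(-r*dt) * [p*0.000000 + (1-p)*0.000000] = 0.000000
  V(2,1) = exp(-r*dt) * [p*0.000000 + (1-p)*7.241140] = 3.996787
  V(2,2) = exp(-r*dt) * [p*7.241140 + (1-p)*18.985061] = 13.685345
  V(1,0) = exp(-r*dt) * [p*0.000000 + (1-p)*3.996787] = 2.206048
  V(1,1) = exp(-r*dt) * [p*3.996787 + (1-p)*13.685345] = 9.323512
  V(0,0) = exp(-r*dt) * [p*2.206048 + (1-p)*9.323512] = 6.123020

Answer: Price = V(0,0) = 6.1230


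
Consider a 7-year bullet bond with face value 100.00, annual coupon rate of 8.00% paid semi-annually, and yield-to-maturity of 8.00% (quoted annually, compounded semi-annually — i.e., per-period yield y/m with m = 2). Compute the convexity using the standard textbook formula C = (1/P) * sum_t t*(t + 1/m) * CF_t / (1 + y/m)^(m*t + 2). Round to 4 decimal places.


Coupon per period c = face * coupon_rate / m = 4.000000
Periods per year m = 2; per-period yield y/m = 0.040000
Number of cashflows N = 14
Cashflows (t years, CF_t, discount factor 1/(1+y/m)^(m*t), PV):
  t = 0.5000: CF_t = 4.000000, DF = 0.961538, PV = 3.846154
  t = 1.0000: CF_t = 4.000000, DF = 0.924556, PV = 3.698225
  t = 1.5000: CF_t = 4.000000, DF = 0.888996, PV = 3.555985
  t = 2.0000: CF_t = 4.000000, DF = 0.854804, PV = 3.419217
  t = 2.5000: CF_t = 4.000000, DF = 0.821927, PV = 3.287708
  t = 3.0000: CF_t = 4.000000, DF = 0.790315, PV = 3.161258
  t = 3.5000: CF_t = 4.000000, DF = 0.759918, PV = 3.039671
  t = 4.0000: CF_t = 4.000000, DF = 0.730690, PV = 2.922761
  t = 4.5000: CF_t = 4.000000, DF = 0.702587, PV = 2.810347
  t = 5.0000: CF_t = 4.000000, DF = 0.675564, PV = 2.702257
  t = 5.5000: CF_t = 4.000000, DF = 0.649581, PV = 2.598324
  t = 6.0000: CF_t = 4.000000, DF = 0.624597, PV = 2.498388
  t = 6.5000: CF_t = 4.000000, DF = 0.600574, PV = 2.402296
  t = 7.0000: CF_t = 104.000000, DF = 0.577475, PV = 60.057409
Price P = sum_t PV_t = 100.000000
Convexity numerator sum_t t*(t + 1/m) * CF_t / (1+y/m)^(m*t + 2):
  t = 0.5000: term = 1.777993
  t = 1.0000: term = 5.128825
  t = 1.5000: term = 9.863125
  t = 2.0000: term = 15.806291
  t = 2.5000: term = 22.797534
  t = 3.0000: term = 30.688989
  t = 3.5000: term = 39.344857
  t = 4.0000: term = 48.640620
  t = 4.5000: term = 58.462284
  t = 5.0000: term = 68.705675
  t = 5.5000: term = 79.275779
  t = 6.0000: term = 90.086113
  t = 6.5000: term = 101.058139
  t = 7.0000: term = 2915.138639
Convexity = (1/P) * sum = 3486.774864 / 100.000000 = 34.867749

Answer: Convexity = 34.8677


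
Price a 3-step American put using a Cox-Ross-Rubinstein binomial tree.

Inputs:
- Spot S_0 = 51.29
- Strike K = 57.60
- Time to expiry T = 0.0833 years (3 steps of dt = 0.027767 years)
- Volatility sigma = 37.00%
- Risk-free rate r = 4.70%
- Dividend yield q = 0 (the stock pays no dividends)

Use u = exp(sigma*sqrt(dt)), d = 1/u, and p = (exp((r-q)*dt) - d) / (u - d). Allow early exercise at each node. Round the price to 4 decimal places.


Answer: Price = V(0,0) = 6.6765

Derivation:
dt = T/N = 0.027767
u = exp(sigma*sqrt(dt)) = 1.063595; d = 1/u = 0.940208
p = (exp((r-q)*dt) - d) / (u - d) = 0.495175
Discount per step: exp(-r*dt) = 0.998696
Stock lattice S(k, i) with i counting down-moves:
  k=0: S(0,0) = 51.2900
  k=1: S(1,0) = 54.5518; S(1,1) = 48.2233
  k=2: S(2,0) = 58.0210; S(2,1) = 51.2900; S(2,2) = 45.3399
  k=3: S(3,0) = 61.7108; S(3,1) = 54.5518; S(3,2) = 48.2233; S(3,3) = 42.6289
Terminal payoffs V(N, i) = max(K - S_T, 0):
  V(3,0) = 0.000000; V(3,1) = 3.048231; V(3,2) = 9.376740; V(3,3) = 14.971084
Backward induction: V(k, i) = exp(-r*dt) * [p * V(k+1, i) + (1-p) * V(k+1, i+1)]; then take max(V_cont, immediate exercise) for American.
  V(2,0) = exp(-r*dt) * [p*0.000000 + (1-p)*3.048231] = 1.536817; exercise = 0.000000; V(2,0) = max -> 1.536817
  V(2,1) = exp(-r*dt) * [p*3.048231 + (1-p)*9.376740] = 6.234879; exercise = 6.310000; V(2,1) = max -> 6.310000
  V(2,2) = exp(-r*dt) * [p*9.376740 + (1-p)*14.971084] = 12.184993; exercise = 12.260114; V(2,2) = max -> 12.260114
  V(1,0) = exp(-r*dt) * [p*1.536817 + (1-p)*6.310000] = 3.941292; exercise = 3.048231; V(1,0) = max -> 3.941292
  V(1,1) = exp(-r*dt) * [p*6.310000 + (1-p)*12.260114] = 9.301619; exercise = 9.376740; V(1,1) = max -> 9.376740
  V(0,0) = exp(-r*dt) * [p*3.941292 + (1-p)*9.376740] = 6.676524; exercise = 6.310000; V(0,0) = max -> 6.676524


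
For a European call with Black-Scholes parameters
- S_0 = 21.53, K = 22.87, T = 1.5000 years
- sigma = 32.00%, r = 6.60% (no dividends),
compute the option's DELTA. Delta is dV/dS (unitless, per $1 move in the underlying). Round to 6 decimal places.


Answer: Delta = 0.615813

Derivation:
d1 = 0.2945034361; d2 = -0.0974149228
phi(d1) = 0.3820114603; exp(-qT) = 1.0000000000; exp(-rT) = 0.9057427080
N(d1) = 0.6158133809
Delta = exp(-qT) * N(d1) = 1.0000000000 * 0.6158133809 = 0.615813


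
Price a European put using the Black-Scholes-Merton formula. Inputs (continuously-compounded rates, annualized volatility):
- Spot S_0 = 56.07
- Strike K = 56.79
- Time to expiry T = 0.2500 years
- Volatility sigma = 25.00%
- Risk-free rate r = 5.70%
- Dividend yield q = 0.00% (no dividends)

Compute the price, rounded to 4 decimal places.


Answer: Price = 2.7506

Derivation:
d1 = (ln(S/K) + (r - q + 0.5*sigma^2) * T) / (sigma * sqrt(T)) = 0.07442525
d2 = d1 - sigma * sqrt(T) = -0.05057475
exp(-rT) = 0.98585105; exp(-qT) = 1.00000000
P = K * exp(-rT) * N(-d2) - S_0 * exp(-qT) * N(-d1)
N(-d1) = 0.47033601; N(-d2) = 0.52016781
P = 56.7900 * 0.98585105 * 0.52016781 - 56.0700 * 1.00000000 * 0.47033601 = 2.7506


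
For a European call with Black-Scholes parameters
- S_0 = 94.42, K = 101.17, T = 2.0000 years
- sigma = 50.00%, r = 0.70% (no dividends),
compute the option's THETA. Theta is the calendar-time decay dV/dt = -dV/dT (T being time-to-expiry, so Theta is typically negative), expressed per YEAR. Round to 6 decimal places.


d1 = 0.2757018460; d2 = -0.4314049352
phi(d1) = 0.3840646861; exp(-qT) = 1.0000000000; exp(-rT) = 0.9860975443
Theta = -S*exp(-qT)*phi(d1)*sigma/(2*sqrt(T)) - r*K*exp(-rT)*N(d2) + q*S*exp(-qT)*N(d1)
N(d1) = 0.6086114612; N(d2) = 0.3330869811; sqrt(T) = 1.4142135624
Term 1 = -94.4200 * 1.0000000000 * 0.3840646861 * 0.5000 / (2 * 1.4142135624) = -6.4105218309
Term 2 = -0.0070 * 101.1700 * 0.9860975443 * 0.3330869811 = -0.2326094346
Term 3 = 0 (no dividend yield, q = 0)
Theta = -6.4105218309 + (-0.2326094346) + (0.0000000000) = -6.643131

Answer: Theta = -6.643131


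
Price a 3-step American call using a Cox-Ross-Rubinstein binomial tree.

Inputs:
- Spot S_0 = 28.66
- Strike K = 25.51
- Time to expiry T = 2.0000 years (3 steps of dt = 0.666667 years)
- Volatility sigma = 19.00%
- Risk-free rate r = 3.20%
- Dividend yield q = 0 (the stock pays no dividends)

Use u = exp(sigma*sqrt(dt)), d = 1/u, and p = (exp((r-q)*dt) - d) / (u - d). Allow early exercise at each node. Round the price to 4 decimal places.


dt = T/N = 0.666667
u = exp(sigma*sqrt(dt)) = 1.167815; d = 1/u = 0.856300
p = (exp((r-q)*dt) - d) / (u - d) = 0.530512
Discount per step: exp(-r*dt) = 0.978893
Stock lattice S(k, i) with i counting down-moves:
  k=0: S(0,0) = 28.6600
  k=1: S(1,0) = 33.4696; S(1,1) = 24.5416
  k=2: S(2,0) = 39.0863; S(2,1) = 28.6600; S(2,2) = 21.0149
  k=3: S(3,0) = 45.6455; S(3,1) = 33.4696; S(3,2) = 24.5416; S(3,3) = 17.9951
Terminal payoffs V(N, i) = max(S_T - K, 0):
  V(3,0) = 20.135520; V(3,1) = 7.959574; V(3,2) = 0.000000; V(3,3) = 0.000000
Backward induction: V(k, i) = exp(-r*dt) * [p * V(k+1, i) + (1-p) * V(k+1, i+1)]; then take max(V_cont, immediate exercise) for American.
  V(2,0) = exp(-r*dt) * [p*20.135520 + (1-p)*7.959574] = 14.114714; exercise = 13.576265; V(2,0) = max -> 14.114714
  V(2,1) = exp(-r*dt) * [p*7.959574 + (1-p)*0.000000] = 4.133522; exercise = 3.150000; V(2,1) = max -> 4.133522
  V(2,2) = exp(-r*dt) * [p*0.000000 + (1-p)*0.000000] = 0.000000; exercise = 0.000000; V(2,2) = max -> 0.000000
  V(1,0) = exp(-r*dt) * [p*14.114714 + (1-p)*4.133522] = 9.229653; exercise = 7.959574; V(1,0) = max -> 9.229653
  V(1,1) = exp(-r*dt) * [p*4.133522 + (1-p)*0.000000] = 2.146598; exercise = 0.000000; V(1,1) = max -> 2.146598
  V(0,0) = exp(-r*dt) * [p*9.229653 + (1-p)*2.146598] = 5.779623; exercise = 3.150000; V(0,0) = max -> 5.779623

Answer: Price = V(0,0) = 5.7796


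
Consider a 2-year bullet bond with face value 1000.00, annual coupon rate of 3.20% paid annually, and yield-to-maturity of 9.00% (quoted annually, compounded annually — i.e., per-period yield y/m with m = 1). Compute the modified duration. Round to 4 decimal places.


Answer: Modified duration = 1.8049

Derivation:
Coupon per period c = face * coupon_rate / m = 32.000000
Periods per year m = 1; per-period yield y/m = 0.090000
Number of cashflows N = 2
Cashflows (t years, CF_t, discount factor 1/(1+y/m)^(m*t), PV):
  t = 1.0000: CF_t = 32.000000, DF = 0.917431, PV = 29.357798
  t = 2.0000: CF_t = 1032.000000, DF = 0.841680, PV = 868.613753
Price P = sum_t PV_t = 897.971551
First compute Macaulay numerator sum_t t * PV_t:
  t * PV_t at t = 1.0000: 29.357798
  t * PV_t at t = 2.0000: 1737.227506
Macaulay duration D = 1766.585304 / 897.971551 = 1.967307
Modified duration = D / (1 + y/m) = 1.967307 / (1 + 0.090000) = 1.804868


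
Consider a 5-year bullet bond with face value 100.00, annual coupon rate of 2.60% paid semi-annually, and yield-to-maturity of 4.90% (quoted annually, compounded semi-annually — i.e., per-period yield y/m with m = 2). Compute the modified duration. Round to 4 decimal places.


Coupon per period c = face * coupon_rate / m = 1.300000
Periods per year m = 2; per-period yield y/m = 0.024500
Number of cashflows N = 10
Cashflows (t years, CF_t, discount factor 1/(1+y/m)^(m*t), PV):
  t = 0.5000: CF_t = 1.300000, DF = 0.976086, PV = 1.268912
  t = 1.0000: CF_t = 1.300000, DF = 0.952744, PV = 1.238567
  t = 1.5000: CF_t = 1.300000, DF = 0.929960, PV = 1.208948
  t = 2.0000: CF_t = 1.300000, DF = 0.907721, PV = 1.180037
  t = 2.5000: CF_t = 1.300000, DF = 0.886013, PV = 1.151817
  t = 3.0000: CF_t = 1.300000, DF = 0.864825, PV = 1.124272
  t = 3.5000: CF_t = 1.300000, DF = 0.844143, PV = 1.097386
  t = 4.0000: CF_t = 1.300000, DF = 0.823957, PV = 1.071143
  t = 4.5000: CF_t = 1.300000, DF = 0.804252, PV = 1.045528
  t = 5.0000: CF_t = 101.300000, DF = 0.785019, PV = 79.522462
Price P = sum_t PV_t = 89.909072
First compute Macaulay numerator sum_t t * PV_t:
  t * PV_t at t = 0.5000: 0.634456
  t * PV_t at t = 1.0000: 1.238567
  t * PV_t at t = 1.5000: 1.813421
  t * PV_t at t = 2.0000: 2.360073
  t * PV_t at t = 2.5000: 2.879543
  t * PV_t at t = 3.0000: 3.372817
  t * PV_t at t = 3.5000: 3.840853
  t * PV_t at t = 4.0000: 4.284574
  t * PV_t at t = 4.5000: 4.704876
  t * PV_t at t = 5.0000: 397.612311
Macaulay duration D = 422.741491 / 89.909072 = 4.701878
Modified duration = D / (1 + y/m) = 4.701878 / (1 + 0.024500) = 4.589437

Answer: Modified duration = 4.5894
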